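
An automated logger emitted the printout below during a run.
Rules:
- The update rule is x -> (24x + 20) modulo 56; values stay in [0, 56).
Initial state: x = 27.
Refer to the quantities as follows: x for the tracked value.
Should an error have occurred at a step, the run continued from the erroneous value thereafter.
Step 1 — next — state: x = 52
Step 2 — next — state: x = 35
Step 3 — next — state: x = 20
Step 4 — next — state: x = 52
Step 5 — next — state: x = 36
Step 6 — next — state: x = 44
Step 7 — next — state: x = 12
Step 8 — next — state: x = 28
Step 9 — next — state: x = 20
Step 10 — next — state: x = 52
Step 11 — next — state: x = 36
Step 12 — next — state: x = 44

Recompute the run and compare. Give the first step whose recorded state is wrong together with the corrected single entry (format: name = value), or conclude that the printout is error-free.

step 2, x = 36

step 1: x = (24*27 + 20) mod 56 = 52 -> exactly as logged
step 2: x = (24*52 + 20) mod 56 = 36 -> the recorded entry deviates here
So the first discrepancy is step 2, where the right value is x = 36.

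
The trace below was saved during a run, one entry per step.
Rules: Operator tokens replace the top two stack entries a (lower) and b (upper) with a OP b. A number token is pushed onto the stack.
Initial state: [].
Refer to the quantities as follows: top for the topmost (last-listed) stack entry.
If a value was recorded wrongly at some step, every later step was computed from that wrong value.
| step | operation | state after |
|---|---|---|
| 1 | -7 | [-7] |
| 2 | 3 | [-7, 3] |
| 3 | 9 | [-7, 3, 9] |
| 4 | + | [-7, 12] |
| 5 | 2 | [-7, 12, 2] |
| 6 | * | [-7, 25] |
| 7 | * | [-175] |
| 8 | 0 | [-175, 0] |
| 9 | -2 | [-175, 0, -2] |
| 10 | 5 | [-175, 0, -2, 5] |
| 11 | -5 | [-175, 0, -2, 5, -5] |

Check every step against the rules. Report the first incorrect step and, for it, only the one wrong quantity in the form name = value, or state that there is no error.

Step 1: push -7: top = -7 — agrees with the trace.
Step 2: push 3: top = 3 — same as recorded.
Step 3: push 9: top = 9 — confirmed correct.
Step 4: 3 + 9 = 12 — agrees with the trace.
Step 5: push 2: top = 2 — same as recorded.
Step 6: 12 * 2 = 24 — a discrepancy with the trace.
Step 6 is the first one off; corrected, top = 24.

step 6, top = 24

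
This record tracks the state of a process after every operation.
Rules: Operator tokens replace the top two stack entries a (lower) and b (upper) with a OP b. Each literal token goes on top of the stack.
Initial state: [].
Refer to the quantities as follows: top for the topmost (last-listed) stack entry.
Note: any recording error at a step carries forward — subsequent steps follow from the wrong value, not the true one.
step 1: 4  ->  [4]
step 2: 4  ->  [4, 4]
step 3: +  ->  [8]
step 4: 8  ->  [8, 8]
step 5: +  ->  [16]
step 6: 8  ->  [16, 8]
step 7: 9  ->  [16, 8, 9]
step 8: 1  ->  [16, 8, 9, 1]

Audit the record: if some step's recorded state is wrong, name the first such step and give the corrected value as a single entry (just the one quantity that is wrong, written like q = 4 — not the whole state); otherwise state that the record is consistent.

step 1: push 4: top = 4 -> confirmed correct
step 2: push 4: top = 4 -> confirmed correct
step 3: 4 + 4 = 8 -> in agreement
step 4: push 8: top = 8 -> same as recorded
step 5: 8 + 8 = 16 -> agrees with the record
step 6: push 8: top = 8 -> confirmed correct
step 7: push 9: top = 9 -> same as recorded
step 8: push 1: top = 1 -> no discrepancy
All entries verified; no error found.

no error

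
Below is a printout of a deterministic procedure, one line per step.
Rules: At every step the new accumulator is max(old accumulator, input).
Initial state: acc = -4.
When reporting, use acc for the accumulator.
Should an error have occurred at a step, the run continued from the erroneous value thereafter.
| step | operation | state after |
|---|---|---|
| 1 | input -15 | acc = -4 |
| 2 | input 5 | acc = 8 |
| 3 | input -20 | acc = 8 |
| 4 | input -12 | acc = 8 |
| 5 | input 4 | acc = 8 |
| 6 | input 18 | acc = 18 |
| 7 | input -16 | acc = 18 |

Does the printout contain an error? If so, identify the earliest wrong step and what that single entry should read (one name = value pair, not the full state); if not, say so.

step 2, acc = 5

1. acc = max(-4, -15) = -4 (confirmed correct)
2. acc = max(-4, 5) = 5 (the printout disagrees here)
The earliest wrong entry is at step 2: it should read acc = 5.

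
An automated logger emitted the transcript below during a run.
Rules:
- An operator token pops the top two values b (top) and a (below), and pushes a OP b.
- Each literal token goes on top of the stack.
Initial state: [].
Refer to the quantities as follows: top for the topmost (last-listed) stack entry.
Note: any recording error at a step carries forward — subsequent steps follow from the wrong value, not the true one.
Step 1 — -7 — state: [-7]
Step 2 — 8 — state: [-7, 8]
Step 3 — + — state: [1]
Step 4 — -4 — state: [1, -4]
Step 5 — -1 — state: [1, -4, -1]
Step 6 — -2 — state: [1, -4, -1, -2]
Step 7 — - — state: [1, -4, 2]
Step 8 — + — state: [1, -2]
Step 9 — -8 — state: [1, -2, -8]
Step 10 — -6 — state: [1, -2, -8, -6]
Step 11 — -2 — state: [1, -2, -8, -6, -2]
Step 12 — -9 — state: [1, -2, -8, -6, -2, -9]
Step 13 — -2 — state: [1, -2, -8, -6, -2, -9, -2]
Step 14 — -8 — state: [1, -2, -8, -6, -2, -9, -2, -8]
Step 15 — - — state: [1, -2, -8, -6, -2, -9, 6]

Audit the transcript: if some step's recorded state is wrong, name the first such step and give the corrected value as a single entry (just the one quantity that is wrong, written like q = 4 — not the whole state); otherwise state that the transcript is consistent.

step 7, top = 1

step 1: push -7: top = -7 -> same as recorded
step 2: push 8: top = 8 -> in agreement
step 3: -7 + 8 = 1 -> same as recorded
step 4: push -4: top = -4 -> confirmed correct
step 5: push -1: top = -1 -> confirmed correct
step 6: push -2: top = -2 -> agrees with the transcript
step 7: -1 - -2 = 1 -> a discrepancy with the transcript
Conclusion: step 7 carries the first error; the entry should be top = 1.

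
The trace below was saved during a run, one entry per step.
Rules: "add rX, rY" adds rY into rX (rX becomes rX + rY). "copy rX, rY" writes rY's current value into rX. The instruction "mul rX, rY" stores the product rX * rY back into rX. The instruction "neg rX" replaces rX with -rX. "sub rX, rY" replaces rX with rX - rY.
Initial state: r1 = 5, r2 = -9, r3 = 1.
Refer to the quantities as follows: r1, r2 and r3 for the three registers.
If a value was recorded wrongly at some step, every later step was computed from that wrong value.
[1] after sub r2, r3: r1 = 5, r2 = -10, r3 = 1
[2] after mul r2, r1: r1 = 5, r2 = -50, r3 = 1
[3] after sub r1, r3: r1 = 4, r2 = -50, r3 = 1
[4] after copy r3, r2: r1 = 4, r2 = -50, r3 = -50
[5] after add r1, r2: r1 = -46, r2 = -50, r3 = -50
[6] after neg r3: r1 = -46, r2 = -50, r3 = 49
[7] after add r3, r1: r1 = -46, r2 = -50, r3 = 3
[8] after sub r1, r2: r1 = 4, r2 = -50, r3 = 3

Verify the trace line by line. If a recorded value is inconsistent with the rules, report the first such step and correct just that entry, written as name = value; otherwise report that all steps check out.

1. r2 = -9 - 1 = -10 (in agreement)
2. r2 = -10 * 5 = -50 (same as recorded)
3. r1 = 5 - 1 = 4 (matches)
4. r3 = -50 (verified)
5. r1 = 4 + -50 = -46 (matches)
6. r3 = -(-50) = 50 (the trace has a different value)
The audit stops at step 6: the recorded entry is wrong and should be r3 = 50.

step 6, r3 = 50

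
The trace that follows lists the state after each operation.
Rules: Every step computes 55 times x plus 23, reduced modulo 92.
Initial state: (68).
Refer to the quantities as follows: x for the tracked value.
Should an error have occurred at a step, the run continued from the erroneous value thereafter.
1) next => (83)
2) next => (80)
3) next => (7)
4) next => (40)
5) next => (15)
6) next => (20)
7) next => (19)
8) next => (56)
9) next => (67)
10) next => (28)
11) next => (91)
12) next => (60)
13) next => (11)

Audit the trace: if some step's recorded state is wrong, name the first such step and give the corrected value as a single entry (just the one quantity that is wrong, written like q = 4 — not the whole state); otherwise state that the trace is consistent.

Recomputing the run from the initial state:
step 1: x = 83
step 2: x = 80
step 3: x = 7
step 4: x = 40
step 5: x = 15
step 6: x = 20
step 7: x = 19
step 8: x = 56
step 9: x = 67
step 10: x = 28
step 11: x = 91
step 12: x = 60
step 13: x = 11
This matches the trace at every step.

no error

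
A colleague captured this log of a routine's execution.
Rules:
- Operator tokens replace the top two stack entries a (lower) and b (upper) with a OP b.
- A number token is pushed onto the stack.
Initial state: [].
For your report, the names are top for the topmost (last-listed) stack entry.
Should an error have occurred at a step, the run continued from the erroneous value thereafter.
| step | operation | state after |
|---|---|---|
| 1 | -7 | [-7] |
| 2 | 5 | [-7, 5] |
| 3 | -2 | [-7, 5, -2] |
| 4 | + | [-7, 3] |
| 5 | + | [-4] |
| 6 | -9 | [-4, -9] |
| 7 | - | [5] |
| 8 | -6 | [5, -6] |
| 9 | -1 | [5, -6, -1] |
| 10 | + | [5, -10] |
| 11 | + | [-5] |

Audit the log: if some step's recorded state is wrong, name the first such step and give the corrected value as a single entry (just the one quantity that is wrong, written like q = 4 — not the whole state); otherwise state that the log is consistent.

Recomputing the run from the initial state:
step 1: [-7]
step 2: [-7, 5]
step 3: [-7, 5, -2]
step 4: [-7, 3]
step 5: [-4]
step 6: [-4, -9]
step 7: [5]
step 8: [5, -6]
step 9: [5, -6, -1]
step 10: [5, -7]
step 11: [-2]
The first disagreement with the log is at step 10, where the value should be top = -7.

step 10, top = -7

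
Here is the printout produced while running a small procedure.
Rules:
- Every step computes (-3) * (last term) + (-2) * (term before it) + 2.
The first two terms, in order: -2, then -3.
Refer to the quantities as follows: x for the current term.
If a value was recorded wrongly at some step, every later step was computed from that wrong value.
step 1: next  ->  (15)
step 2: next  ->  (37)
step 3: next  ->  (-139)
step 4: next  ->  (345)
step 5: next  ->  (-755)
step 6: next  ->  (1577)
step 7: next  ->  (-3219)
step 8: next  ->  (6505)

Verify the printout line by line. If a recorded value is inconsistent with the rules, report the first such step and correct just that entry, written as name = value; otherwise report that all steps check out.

step 1: x = -3*(-3) + (-2)*(-2) + (2) = 15 -> consistent with the printout
step 2: x = -3*(15) + (-2)*(-3) + (2) = -37 -> first mismatch against the printout
The earliest wrong entry is at step 2: it should read x = -37.

step 2, x = -37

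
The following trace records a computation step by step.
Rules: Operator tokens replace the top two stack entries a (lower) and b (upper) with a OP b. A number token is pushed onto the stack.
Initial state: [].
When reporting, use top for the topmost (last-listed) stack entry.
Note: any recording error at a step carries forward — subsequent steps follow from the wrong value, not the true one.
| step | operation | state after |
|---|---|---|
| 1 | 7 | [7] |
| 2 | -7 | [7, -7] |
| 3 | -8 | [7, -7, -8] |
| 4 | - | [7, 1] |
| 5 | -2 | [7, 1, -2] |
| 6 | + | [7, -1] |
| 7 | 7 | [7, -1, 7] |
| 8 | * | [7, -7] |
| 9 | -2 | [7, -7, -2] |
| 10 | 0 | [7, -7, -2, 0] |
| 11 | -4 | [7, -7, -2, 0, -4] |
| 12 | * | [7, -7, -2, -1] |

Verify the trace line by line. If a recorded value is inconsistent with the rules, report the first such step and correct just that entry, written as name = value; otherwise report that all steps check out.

step 12, top = 0

Step 1: push 7: top = 7 — same as recorded.
Step 2: push -7: top = -7 — matches.
Step 3: push -8: top = -8 — same as recorded.
Step 4: -7 - -8 = 1 — agrees with the trace.
Step 5: push -2: top = -2 — in agreement.
Step 6: 1 + -2 = -1 — agrees with the trace.
Step 7: push 7: top = 7 — same as recorded.
Step 8: -1 * 7 = -7 — same as recorded.
Step 9: push -2: top = -2 — checks out.
Step 10: push 0: top = 0 — no discrepancy.
Step 11: push -4: top = -4 — same as recorded.
Step 12: 0 * -4 = 0 — a discrepancy with the trace.
Step 12 is the first one off; corrected, top = 0.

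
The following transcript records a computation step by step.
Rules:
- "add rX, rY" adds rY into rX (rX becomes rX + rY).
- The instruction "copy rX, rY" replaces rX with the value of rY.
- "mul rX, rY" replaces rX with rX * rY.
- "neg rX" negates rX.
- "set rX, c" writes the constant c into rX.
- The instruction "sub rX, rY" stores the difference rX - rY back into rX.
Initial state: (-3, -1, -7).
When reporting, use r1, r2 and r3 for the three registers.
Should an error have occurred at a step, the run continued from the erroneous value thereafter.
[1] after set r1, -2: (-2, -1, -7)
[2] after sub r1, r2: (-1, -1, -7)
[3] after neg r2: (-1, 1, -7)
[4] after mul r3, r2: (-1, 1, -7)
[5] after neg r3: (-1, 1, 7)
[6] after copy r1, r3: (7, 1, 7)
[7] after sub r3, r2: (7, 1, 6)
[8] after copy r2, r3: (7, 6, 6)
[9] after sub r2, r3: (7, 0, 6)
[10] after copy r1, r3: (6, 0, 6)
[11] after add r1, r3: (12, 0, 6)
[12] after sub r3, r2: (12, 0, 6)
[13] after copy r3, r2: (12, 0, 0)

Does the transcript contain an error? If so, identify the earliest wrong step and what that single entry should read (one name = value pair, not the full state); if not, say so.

no error

Recomputing the run from the initial state:
step 1: r1 = -2, r2 = -1, r3 = -7
step 2: r1 = -1, r2 = -1, r3 = -7
step 3: r1 = -1, r2 = 1, r3 = -7
step 4: r1 = -1, r2 = 1, r3 = -7
step 5: r1 = -1, r2 = 1, r3 = 7
step 6: r1 = 7, r2 = 1, r3 = 7
step 7: r1 = 7, r2 = 1, r3 = 6
step 8: r1 = 7, r2 = 6, r3 = 6
step 9: r1 = 7, r2 = 0, r3 = 6
step 10: r1 = 6, r2 = 0, r3 = 6
step 11: r1 = 12, r2 = 0, r3 = 6
step 12: r1 = 12, r2 = 0, r3 = 6
step 13: r1 = 12, r2 = 0, r3 = 0
This matches the transcript at every step.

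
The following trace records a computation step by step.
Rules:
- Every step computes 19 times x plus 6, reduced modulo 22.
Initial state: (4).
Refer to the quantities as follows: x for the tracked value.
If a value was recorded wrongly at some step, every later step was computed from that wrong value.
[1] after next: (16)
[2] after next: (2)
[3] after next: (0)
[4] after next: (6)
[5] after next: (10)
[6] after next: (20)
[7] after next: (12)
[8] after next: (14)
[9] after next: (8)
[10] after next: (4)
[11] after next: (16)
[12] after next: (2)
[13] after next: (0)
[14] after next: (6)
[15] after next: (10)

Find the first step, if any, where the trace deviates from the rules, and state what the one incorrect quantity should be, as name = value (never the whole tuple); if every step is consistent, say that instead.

no error

1. x = (19*4 + 6) mod 22 = 16 (verified)
2. x = (19*16 + 6) mod 22 = 2 (consistent with the trace)
3. x = (19*2 + 6) mod 22 = 0 (verified)
4. x = (19*0 + 6) mod 22 = 6 (exactly as logged)
5. x = (19*6 + 6) mod 22 = 10 (checks out)
6. x = (19*10 + 6) mod 22 = 20 (agrees with the trace)
7. x = (19*20 + 6) mod 22 = 12 (verified)
8. x = (19*12 + 6) mod 22 = 14 (same as recorded)
9. x = (19*14 + 6) mod 22 = 8 (matches)
10. x = (19*8 + 6) mod 22 = 4 (agrees with the trace)
11. x = (19*4 + 6) mod 22 = 16 (agrees with the trace)
12. x = (19*16 + 6) mod 22 = 2 (matches)
13. x = (19*2 + 6) mod 22 = 0 (verified)
14. x = (19*0 + 6) mod 22 = 6 (matches)
15. x = (19*6 + 6) mod 22 = 10 (checks out)
All steps check out; nothing to correct.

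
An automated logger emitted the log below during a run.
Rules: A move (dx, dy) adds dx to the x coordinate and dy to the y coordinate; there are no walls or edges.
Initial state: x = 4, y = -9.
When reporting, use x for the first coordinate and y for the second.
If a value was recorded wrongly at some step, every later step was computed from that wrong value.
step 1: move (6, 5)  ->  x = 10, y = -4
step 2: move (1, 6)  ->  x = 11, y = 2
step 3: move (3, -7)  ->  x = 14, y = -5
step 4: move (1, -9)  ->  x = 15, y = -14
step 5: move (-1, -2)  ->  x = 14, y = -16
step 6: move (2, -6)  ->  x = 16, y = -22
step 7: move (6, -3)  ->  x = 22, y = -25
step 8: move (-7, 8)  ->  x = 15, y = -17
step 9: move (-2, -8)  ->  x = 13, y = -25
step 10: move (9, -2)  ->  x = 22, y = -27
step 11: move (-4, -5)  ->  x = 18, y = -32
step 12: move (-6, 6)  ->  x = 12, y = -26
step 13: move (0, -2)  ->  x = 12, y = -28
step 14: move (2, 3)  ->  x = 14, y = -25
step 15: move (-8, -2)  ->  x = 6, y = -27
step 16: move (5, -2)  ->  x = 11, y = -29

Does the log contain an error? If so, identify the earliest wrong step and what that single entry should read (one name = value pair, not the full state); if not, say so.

no error

step 1: x = 4 + (6) = 10, y = -9 + (5) = -4 -> verified
step 2: x = 10 + (1) = 11, y = -4 + (6) = 2 -> in agreement
step 3: x = 11 + (3) = 14, y = 2 + (-7) = -5 -> in agreement
step 4: x = 14 + (1) = 15, y = -5 + (-9) = -14 -> consistent with the log
step 5: x = 15 + (-1) = 14, y = -14 + (-2) = -16 -> confirmed correct
step 6: x = 14 + (2) = 16, y = -16 + (-6) = -22 -> consistent with the log
step 7: x = 16 + (6) = 22, y = -22 + (-3) = -25 -> verified
step 8: x = 22 + (-7) = 15, y = -25 + (8) = -17 -> confirmed correct
step 9: x = 15 + (-2) = 13, y = -17 + (-8) = -25 -> consistent with the log
step 10: x = 13 + (9) = 22, y = -25 + (-2) = -27 -> exactly as logged
step 11: x = 22 + (-4) = 18, y = -27 + (-5) = -32 -> agrees with the log
step 12: x = 18 + (-6) = 12, y = -32 + (6) = -26 -> agrees with the log
step 13: x = 12 + (0) = 12, y = -26 + (-2) = -28 -> consistent with the log
step 14: x = 12 + (2) = 14, y = -28 + (3) = -25 -> agrees with the log
step 15: x = 14 + (-8) = 6, y = -25 + (-2) = -27 -> agrees with the log
step 16: x = 6 + (5) = 11, y = -27 + (-2) = -29 -> same as recorded
Each recorded entry agrees with the recomputation.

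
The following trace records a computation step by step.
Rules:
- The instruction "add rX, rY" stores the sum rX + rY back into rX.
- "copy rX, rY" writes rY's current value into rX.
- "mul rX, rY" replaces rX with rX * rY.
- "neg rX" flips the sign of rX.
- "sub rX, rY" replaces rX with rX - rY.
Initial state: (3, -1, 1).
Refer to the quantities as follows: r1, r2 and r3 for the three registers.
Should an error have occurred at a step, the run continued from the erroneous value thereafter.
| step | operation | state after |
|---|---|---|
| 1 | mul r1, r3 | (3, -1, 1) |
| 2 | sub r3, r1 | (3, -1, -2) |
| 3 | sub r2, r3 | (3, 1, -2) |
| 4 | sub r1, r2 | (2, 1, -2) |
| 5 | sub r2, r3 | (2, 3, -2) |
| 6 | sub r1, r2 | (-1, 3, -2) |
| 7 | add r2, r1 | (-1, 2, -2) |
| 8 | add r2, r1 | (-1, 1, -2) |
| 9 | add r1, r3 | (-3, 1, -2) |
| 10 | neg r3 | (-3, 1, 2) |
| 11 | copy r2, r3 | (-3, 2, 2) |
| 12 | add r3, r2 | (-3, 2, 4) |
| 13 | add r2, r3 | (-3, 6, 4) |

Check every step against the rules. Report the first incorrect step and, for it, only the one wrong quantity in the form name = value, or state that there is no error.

no error

step 1: r1 = 3 * 1 = 3 -> matches
step 2: r3 = 1 - 3 = -2 -> same as recorded
step 3: r2 = -1 - -2 = 1 -> in agreement
step 4: r1 = 3 - 1 = 2 -> checks out
step 5: r2 = 1 - -2 = 3 -> agrees with the trace
step 6: r1 = 2 - 3 = -1 -> checks out
step 7: r2 = 3 + -1 = 2 -> verified
step 8: r2 = 2 + -1 = 1 -> no discrepancy
step 9: r1 = -1 + -2 = -3 -> checks out
step 10: r3 = -(-2) = 2 -> same as recorded
step 11: r2 = 2 -> agrees with the trace
step 12: r3 = 2 + 2 = 4 -> same as recorded
step 13: r2 = 2 + 4 = 6 -> same as recorded
All steps check out; nothing to correct.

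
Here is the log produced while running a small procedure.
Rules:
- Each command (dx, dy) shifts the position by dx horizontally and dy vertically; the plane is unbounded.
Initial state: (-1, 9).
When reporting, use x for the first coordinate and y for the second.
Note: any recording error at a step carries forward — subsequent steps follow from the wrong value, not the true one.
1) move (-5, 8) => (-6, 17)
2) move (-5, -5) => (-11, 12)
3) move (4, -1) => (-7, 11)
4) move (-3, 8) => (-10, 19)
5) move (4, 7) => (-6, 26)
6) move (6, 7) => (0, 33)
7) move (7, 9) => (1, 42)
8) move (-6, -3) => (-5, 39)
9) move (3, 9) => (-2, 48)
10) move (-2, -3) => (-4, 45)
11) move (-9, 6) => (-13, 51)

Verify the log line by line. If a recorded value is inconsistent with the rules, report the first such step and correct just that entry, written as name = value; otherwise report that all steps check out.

step 7, x = 7

1. x = -1 + (-5) = -6, y = 9 + (8) = 17 (matches)
2. x = -6 + (-5) = -11, y = 17 + (-5) = 12 (in agreement)
3. x = -11 + (4) = -7, y = 12 + (-1) = 11 (matches)
4. x = -7 + (-3) = -10, y = 11 + (8) = 19 (matches)
5. x = -10 + (4) = -6, y = 19 + (7) = 26 (verified)
6. x = -6 + (6) = 0, y = 26 + (7) = 33 (consistent with the log)
7. x = 0 + (7) = 7, y = 33 + (9) = 42 (a discrepancy with the log)
The audit stops at step 7: the recorded entry is wrong and should be x = 7.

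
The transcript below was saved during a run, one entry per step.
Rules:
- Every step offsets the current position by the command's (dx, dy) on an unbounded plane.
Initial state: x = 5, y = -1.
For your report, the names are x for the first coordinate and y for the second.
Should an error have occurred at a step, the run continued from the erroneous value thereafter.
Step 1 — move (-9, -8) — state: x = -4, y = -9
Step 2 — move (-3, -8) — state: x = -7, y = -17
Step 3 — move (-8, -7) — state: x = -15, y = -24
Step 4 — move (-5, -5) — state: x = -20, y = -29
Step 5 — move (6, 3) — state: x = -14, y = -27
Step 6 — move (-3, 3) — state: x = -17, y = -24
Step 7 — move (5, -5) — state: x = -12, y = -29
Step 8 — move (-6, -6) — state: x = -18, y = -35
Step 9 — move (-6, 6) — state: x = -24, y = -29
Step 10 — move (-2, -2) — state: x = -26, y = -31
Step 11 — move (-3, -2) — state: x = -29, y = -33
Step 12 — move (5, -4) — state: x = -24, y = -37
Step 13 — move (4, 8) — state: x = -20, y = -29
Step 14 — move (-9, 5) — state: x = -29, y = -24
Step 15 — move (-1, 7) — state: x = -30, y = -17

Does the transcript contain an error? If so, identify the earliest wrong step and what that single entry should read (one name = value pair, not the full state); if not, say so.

step 5, y = -26

Recomputing the run from the initial state:
step 1: x = -4, y = -9
step 2: x = -7, y = -17
step 3: x = -15, y = -24
step 4: x = -20, y = -29
step 5: x = -14, y = -26
step 6: x = -17, y = -23
step 7: x = -12, y = -28
step 8: x = -18, y = -34
step 9: x = -24, y = -28
step 10: x = -26, y = -30
step 11: x = -29, y = -32
step 12: x = -24, y = -36
step 13: x = -20, y = -28
step 14: x = -29, y = -23
step 15: x = -30, y = -16
The first disagreement with the transcript is at step 5, where the value should be y = -26.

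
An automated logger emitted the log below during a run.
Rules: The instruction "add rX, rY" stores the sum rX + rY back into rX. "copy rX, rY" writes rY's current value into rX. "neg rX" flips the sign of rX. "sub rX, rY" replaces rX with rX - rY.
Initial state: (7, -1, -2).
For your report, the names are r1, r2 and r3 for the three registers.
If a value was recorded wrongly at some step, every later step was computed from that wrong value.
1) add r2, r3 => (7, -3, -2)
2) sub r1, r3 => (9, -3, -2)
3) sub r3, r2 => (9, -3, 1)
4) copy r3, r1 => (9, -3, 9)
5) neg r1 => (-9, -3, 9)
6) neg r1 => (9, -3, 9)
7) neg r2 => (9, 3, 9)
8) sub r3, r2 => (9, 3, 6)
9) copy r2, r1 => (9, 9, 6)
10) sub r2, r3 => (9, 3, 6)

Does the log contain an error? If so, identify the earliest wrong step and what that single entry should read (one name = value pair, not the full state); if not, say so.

Recomputing the run from the initial state:
step 1: r1 = 7, r2 = -3, r3 = -2
step 2: r1 = 9, r2 = -3, r3 = -2
step 3: r1 = 9, r2 = -3, r3 = 1
step 4: r1 = 9, r2 = -3, r3 = 9
step 5: r1 = -9, r2 = -3, r3 = 9
step 6: r1 = 9, r2 = -3, r3 = 9
step 7: r1 = 9, r2 = 3, r3 = 9
step 8: r1 = 9, r2 = 3, r3 = 6
step 9: r1 = 9, r2 = 9, r3 = 6
step 10: r1 = 9, r2 = 3, r3 = 6
This matches the log at every step.

no error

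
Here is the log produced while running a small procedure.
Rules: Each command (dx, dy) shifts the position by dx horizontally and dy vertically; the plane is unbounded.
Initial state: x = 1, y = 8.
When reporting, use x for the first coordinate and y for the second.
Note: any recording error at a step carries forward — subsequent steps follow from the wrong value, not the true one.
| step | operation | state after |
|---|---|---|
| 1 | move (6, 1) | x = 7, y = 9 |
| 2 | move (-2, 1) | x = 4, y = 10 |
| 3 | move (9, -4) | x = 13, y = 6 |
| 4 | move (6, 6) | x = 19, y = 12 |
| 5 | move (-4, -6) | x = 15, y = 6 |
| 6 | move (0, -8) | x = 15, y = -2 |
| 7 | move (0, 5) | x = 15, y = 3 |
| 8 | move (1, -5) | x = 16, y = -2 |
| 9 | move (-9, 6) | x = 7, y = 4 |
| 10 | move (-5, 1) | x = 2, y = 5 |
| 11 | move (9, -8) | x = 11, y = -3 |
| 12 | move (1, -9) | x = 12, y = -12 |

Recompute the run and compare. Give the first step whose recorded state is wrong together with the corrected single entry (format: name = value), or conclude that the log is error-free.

Recomputing the run from the initial state:
step 1: x = 7, y = 9
step 2: x = 5, y = 10
step 3: x = 14, y = 6
step 4: x = 20, y = 12
step 5: x = 16, y = 6
step 6: x = 16, y = -2
step 7: x = 16, y = 3
step 8: x = 17, y = -2
step 9: x = 8, y = 4
step 10: x = 3, y = 5
step 11: x = 12, y = -3
step 12: x = 13, y = -12
The first disagreement with the log is at step 2, where the value should be x = 5.

step 2, x = 5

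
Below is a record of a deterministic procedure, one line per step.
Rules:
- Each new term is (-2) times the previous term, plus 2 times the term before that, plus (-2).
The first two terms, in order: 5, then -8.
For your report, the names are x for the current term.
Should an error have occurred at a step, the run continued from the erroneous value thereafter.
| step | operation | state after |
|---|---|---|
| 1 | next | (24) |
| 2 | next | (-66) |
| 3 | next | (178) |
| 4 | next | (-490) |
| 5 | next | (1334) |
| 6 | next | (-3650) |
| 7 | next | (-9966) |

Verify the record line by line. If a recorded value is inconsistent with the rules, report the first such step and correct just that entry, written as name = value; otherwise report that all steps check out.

1. x = -2*(-8) + (2)*(5) + (-2) = 24 (checks out)
2. x = -2*(24) + (2)*(-8) + (-2) = -66 (exactly as logged)
3. x = -2*(-66) + (2)*(24) + (-2) = 178 (confirmed correct)
4. x = -2*(178) + (2)*(-66) + (-2) = -490 (agrees with the record)
5. x = -2*(-490) + (2)*(178) + (-2) = 1334 (confirmed correct)
6. x = -2*(1334) + (2)*(-490) + (-2) = -3650 (matches)
7. x = -2*(-3650) + (2)*(1334) + (-2) = 9966 (this is not what the record shows)
First incorrect step: 7; the correct value is x = 9966.

step 7, x = 9966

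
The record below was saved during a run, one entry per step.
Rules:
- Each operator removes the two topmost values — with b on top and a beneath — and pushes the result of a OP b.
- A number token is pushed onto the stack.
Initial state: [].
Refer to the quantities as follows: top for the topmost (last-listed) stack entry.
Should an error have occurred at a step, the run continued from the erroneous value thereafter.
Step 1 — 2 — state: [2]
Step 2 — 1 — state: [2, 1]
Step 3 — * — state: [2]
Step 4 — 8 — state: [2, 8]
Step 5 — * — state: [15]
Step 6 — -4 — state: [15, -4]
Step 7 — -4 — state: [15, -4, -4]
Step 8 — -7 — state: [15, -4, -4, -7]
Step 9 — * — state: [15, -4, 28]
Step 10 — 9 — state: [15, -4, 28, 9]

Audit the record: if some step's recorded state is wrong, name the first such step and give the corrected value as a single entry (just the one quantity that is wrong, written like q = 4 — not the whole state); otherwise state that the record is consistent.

Recomputing the run from the initial state:
step 1: [2]
step 2: [2, 1]
step 3: [2]
step 4: [2, 8]
step 5: [16]
step 6: [16, -4]
step 7: [16, -4, -4]
step 8: [16, -4, -4, -7]
step 9: [16, -4, 28]
step 10: [16, -4, 28, 9]
The first disagreement with the record is at step 5, where the value should be top = 16.

step 5, top = 16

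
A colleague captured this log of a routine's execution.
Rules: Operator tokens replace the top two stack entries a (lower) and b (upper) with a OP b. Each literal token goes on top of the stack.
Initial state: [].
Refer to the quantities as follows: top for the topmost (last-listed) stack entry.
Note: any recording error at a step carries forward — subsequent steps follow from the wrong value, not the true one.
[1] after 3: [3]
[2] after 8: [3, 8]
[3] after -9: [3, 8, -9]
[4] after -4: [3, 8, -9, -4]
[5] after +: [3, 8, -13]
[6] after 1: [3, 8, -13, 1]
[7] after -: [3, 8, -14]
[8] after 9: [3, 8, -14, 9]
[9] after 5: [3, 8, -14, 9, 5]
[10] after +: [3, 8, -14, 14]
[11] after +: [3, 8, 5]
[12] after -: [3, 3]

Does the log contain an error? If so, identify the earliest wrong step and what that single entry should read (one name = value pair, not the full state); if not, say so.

Recomputing the run from the initial state:
step 1: [3]
step 2: [3, 8]
step 3: [3, 8, -9]
step 4: [3, 8, -9, -4]
step 5: [3, 8, -13]
step 6: [3, 8, -13, 1]
step 7: [3, 8, -14]
step 8: [3, 8, -14, 9]
step 9: [3, 8, -14, 9, 5]
step 10: [3, 8, -14, 14]
step 11: [3, 8, 0]
step 12: [3, 8]
The first disagreement with the log is at step 11, where the value should be top = 0.

step 11, top = 0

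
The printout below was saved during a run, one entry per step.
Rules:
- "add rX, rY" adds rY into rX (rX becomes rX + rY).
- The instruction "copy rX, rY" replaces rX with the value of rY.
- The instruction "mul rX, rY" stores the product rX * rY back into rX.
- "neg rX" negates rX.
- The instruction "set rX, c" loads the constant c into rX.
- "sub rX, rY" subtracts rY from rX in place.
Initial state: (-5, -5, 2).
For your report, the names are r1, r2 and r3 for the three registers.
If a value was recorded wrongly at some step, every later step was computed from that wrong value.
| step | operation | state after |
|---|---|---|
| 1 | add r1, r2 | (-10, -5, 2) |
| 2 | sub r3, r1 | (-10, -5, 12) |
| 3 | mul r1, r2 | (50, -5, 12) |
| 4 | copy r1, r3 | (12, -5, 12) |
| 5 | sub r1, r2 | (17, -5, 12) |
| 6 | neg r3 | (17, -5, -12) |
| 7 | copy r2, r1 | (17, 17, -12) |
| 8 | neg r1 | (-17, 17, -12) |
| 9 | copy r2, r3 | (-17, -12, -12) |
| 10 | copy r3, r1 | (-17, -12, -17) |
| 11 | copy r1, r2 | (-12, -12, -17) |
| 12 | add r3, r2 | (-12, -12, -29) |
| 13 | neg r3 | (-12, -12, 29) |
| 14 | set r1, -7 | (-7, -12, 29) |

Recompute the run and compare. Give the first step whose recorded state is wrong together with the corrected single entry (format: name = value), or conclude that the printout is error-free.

Step 1: r1 = -5 + -5 = -10 — same as recorded.
Step 2: r3 = 2 - -10 = 12 — verified.
Step 3: r1 = -10 * -5 = 50 — consistent with the printout.
Step 4: r1 = 12 — exactly as logged.
Step 5: r1 = 12 - -5 = 17 — confirmed correct.
Step 6: r3 = -(12) = -12 — verified.
Step 7: r2 = 17 — no discrepancy.
Step 8: r1 = -(17) = -17 — no discrepancy.
Step 9: r2 = -12 — checks out.
Step 10: r3 = -17 — checks out.
Step 11: r1 = -12 — in agreement.
Step 12: r3 = -17 + -12 = -29 — agrees with the printout.
Step 13: r3 = -(-29) = 29 — agrees with the printout.
Step 14: r1 = -7 — exactly as logged.
The whole run recomputes cleanly — no discrepancies.

no error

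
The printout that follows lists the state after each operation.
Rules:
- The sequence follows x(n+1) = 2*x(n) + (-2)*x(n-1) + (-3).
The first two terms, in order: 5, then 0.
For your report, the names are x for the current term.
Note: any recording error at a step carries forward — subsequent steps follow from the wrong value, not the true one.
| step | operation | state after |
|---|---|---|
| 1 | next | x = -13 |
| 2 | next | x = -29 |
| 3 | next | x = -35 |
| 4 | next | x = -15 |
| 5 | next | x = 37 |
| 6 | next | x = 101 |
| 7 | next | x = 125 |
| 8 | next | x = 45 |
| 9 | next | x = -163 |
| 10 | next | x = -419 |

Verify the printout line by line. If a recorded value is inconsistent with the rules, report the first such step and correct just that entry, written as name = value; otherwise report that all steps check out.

step 1: x = 2*(0) + (-2)*(5) + (-3) = -13 -> checks out
step 2: x = 2*(-13) + (-2)*(0) + (-3) = -29 -> consistent with the printout
step 3: x = 2*(-29) + (-2)*(-13) + (-3) = -35 -> same as recorded
step 4: x = 2*(-35) + (-2)*(-29) + (-3) = -15 -> exactly as logged
step 5: x = 2*(-15) + (-2)*(-35) + (-3) = 37 -> consistent with the printout
step 6: x = 2*(37) + (-2)*(-15) + (-3) = 101 -> consistent with the printout
step 7: x = 2*(101) + (-2)*(37) + (-3) = 125 -> confirmed correct
step 8: x = 2*(125) + (-2)*(101) + (-3) = 45 -> matches
step 9: x = 2*(45) + (-2)*(125) + (-3) = -163 -> in agreement
step 10: x = 2*(-163) + (-2)*(45) + (-3) = -419 -> consistent with the printout
All steps check out; nothing to correct.

no error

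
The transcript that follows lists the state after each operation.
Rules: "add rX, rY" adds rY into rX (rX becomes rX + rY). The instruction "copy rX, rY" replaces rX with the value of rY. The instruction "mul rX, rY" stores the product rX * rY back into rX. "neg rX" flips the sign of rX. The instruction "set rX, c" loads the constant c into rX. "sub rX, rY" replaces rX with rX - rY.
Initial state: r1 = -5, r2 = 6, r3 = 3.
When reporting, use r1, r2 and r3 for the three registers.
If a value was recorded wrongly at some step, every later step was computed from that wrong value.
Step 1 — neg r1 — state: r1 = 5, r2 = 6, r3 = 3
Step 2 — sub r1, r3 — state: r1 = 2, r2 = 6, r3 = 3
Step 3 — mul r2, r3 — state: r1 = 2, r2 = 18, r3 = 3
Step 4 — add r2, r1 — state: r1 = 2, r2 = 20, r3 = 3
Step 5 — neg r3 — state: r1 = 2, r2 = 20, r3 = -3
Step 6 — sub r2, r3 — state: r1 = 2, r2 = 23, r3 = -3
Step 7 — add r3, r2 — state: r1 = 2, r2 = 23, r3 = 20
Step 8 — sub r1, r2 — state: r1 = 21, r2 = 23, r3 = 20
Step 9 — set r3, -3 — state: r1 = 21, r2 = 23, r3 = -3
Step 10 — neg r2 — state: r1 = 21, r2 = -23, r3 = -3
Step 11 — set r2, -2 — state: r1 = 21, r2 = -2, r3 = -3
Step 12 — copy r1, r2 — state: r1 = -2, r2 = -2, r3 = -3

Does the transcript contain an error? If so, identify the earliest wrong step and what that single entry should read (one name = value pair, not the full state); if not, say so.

step 8, r1 = -21

Step 1: r1 = -(-5) = 5 — consistent with the transcript.
Step 2: r1 = 5 - 3 = 2 — exactly as logged.
Step 3: r2 = 6 * 3 = 18 — matches.
Step 4: r2 = 18 + 2 = 20 — agrees with the transcript.
Step 5: r3 = -(3) = -3 — same as recorded.
Step 6: r2 = 20 - -3 = 23 — checks out.
Step 7: r3 = -3 + 23 = 20 — confirmed correct.
Step 8: r1 = 2 - 23 = -21 — first mismatch against the transcript.
The audit stops at step 8: the recorded entry is wrong and should be r1 = -21.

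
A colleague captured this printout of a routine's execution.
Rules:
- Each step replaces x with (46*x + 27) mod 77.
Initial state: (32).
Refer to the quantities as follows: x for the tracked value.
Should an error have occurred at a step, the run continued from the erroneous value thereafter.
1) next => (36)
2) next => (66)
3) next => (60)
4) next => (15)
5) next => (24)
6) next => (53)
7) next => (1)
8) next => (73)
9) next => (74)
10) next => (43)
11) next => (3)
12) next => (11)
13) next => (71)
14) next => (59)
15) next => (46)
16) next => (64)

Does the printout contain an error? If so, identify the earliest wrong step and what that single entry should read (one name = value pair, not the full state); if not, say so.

Step 1: x = (46*32 + 27) mod 77 = 36 — confirmed correct.
Step 2: x = (46*36 + 27) mod 77 = 66 — verified.
Step 3: x = (46*66 + 27) mod 77 = 60 — same as recorded.
Step 4: x = (46*60 + 27) mod 77 = 15 — same as recorded.
Step 5: x = (46*15 + 27) mod 77 = 24 — verified.
Step 6: x = (46*24 + 27) mod 77 = 53 — agrees with the printout.
Step 7: x = (46*53 + 27) mod 77 = 1 — same as recorded.
Step 8: x = (46*1 + 27) mod 77 = 73 — consistent with the printout.
Step 9: x = (46*73 + 27) mod 77 = 74 — consistent with the printout.
Step 10: x = (46*74 + 27) mod 77 = 43 — checks out.
Step 11: x = (46*43 + 27) mod 77 = 3 — agrees with the printout.
Step 12: x = (46*3 + 27) mod 77 = 11 — matches.
Step 13: x = (46*11 + 27) mod 77 = 71 — agrees with the printout.
Step 14: x = (46*71 + 27) mod 77 = 59 — same as recorded.
Step 15: x = (46*59 + 27) mod 77 = 46 — verified.
Step 16: x = (46*46 + 27) mod 77 = 64 — exactly as logged.
Each recorded entry agrees with the recomputation.

no error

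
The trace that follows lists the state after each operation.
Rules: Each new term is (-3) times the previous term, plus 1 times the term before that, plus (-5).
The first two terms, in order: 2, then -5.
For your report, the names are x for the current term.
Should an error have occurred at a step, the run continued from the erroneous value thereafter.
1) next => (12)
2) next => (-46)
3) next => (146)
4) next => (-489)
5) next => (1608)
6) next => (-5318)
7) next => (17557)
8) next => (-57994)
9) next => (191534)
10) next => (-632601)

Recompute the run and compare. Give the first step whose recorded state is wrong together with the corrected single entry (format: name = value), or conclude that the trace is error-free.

step 3, x = 145

Step 1: x = -3*(-5) + (1)*(2) + (-5) = 12 — consistent with the trace.
Step 2: x = -3*(12) + (1)*(-5) + (-5) = -46 — checks out.
Step 3: x = -3*(-46) + (1)*(12) + (-5) = 145 — the trace has a different value.
Step 3 is the first one off; corrected, x = 145.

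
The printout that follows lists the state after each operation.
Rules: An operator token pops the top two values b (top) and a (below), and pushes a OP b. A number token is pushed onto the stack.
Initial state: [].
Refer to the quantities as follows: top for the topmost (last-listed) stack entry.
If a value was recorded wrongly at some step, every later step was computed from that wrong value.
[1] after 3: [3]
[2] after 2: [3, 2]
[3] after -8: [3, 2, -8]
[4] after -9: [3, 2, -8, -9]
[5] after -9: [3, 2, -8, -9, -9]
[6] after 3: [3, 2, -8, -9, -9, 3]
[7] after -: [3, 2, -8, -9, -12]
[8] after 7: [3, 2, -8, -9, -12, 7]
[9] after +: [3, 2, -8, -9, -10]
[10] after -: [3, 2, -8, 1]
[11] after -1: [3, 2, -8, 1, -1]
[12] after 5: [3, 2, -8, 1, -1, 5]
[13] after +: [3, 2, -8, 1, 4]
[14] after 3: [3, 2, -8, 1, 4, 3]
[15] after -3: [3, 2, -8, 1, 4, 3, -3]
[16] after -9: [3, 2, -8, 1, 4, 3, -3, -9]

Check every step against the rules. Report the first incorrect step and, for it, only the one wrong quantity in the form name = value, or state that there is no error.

Recomputing the run from the initial state:
step 1: [3]
step 2: [3, 2]
step 3: [3, 2, -8]
step 4: [3, 2, -8, -9]
step 5: [3, 2, -8, -9, -9]
step 6: [3, 2, -8, -9, -9, 3]
step 7: [3, 2, -8, -9, -12]
step 8: [3, 2, -8, -9, -12, 7]
step 9: [3, 2, -8, -9, -5]
step 10: [3, 2, -8, -4]
step 11: [3, 2, -8, -4, -1]
step 12: [3, 2, -8, -4, -1, 5]
step 13: [3, 2, -8, -4, 4]
step 14: [3, 2, -8, -4, 4, 3]
step 15: [3, 2, -8, -4, 4, 3, -3]
step 16: [3, 2, -8, -4, 4, 3, -3, -9]
The first disagreement with the printout is at step 9, where the value should be top = -5.

step 9, top = -5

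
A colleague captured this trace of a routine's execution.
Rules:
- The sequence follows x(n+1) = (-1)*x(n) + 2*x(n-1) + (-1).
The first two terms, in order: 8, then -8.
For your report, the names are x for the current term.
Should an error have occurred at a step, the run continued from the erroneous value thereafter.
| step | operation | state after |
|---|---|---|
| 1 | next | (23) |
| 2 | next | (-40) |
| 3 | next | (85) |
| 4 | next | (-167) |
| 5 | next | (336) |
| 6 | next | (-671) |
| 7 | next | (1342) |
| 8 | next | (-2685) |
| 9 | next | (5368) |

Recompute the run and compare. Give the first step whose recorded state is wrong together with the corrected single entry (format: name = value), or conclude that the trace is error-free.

Step 1: x = -1*(-8) + (2)*(8) + (-1) = 23 — same as recorded.
Step 2: x = -1*(23) + (2)*(-8) + (-1) = -40 — confirmed correct.
Step 3: x = -1*(-40) + (2)*(23) + (-1) = 85 — same as recorded.
Step 4: x = -1*(85) + (2)*(-40) + (-1) = -166 — this is not what the trace shows.
First incorrect step: 4; the correct value is x = -166.

step 4, x = -166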